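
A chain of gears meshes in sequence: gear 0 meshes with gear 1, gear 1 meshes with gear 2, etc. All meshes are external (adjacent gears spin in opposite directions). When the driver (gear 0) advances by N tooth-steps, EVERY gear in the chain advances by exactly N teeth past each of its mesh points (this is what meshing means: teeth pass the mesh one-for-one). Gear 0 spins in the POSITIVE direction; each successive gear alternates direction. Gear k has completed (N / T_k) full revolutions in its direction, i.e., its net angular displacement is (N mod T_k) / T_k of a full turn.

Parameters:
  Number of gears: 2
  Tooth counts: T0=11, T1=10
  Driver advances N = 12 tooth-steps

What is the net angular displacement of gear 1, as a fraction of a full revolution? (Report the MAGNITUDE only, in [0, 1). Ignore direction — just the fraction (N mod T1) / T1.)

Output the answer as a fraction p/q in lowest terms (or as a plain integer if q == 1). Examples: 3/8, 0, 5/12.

Chain of 2 gears, tooth counts: [11, 10]
  gear 0: T0=11, direction=positive, advance = 12 mod 11 = 1 teeth = 1/11 turn
  gear 1: T1=10, direction=negative, advance = 12 mod 10 = 2 teeth = 2/10 turn
Gear 1: 12 mod 10 = 2
Fraction = 2 / 10 = 1/5 (gcd(2,10)=2) = 1/5

Answer: 1/5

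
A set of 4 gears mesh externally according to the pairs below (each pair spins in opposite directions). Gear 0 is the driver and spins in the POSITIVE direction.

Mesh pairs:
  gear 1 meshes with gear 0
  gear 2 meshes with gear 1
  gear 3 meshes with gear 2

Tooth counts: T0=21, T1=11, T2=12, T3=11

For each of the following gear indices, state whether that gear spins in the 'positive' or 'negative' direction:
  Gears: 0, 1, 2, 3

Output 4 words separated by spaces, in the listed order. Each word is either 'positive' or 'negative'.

Answer: positive negative positive negative

Derivation:
Gear 0 (driver): positive (depth 0)
  gear 1: meshes with gear 0 -> depth 1 -> negative (opposite of gear 0)
  gear 2: meshes with gear 1 -> depth 2 -> positive (opposite of gear 1)
  gear 3: meshes with gear 2 -> depth 3 -> negative (opposite of gear 2)
Queried indices 0, 1, 2, 3 -> positive, negative, positive, negative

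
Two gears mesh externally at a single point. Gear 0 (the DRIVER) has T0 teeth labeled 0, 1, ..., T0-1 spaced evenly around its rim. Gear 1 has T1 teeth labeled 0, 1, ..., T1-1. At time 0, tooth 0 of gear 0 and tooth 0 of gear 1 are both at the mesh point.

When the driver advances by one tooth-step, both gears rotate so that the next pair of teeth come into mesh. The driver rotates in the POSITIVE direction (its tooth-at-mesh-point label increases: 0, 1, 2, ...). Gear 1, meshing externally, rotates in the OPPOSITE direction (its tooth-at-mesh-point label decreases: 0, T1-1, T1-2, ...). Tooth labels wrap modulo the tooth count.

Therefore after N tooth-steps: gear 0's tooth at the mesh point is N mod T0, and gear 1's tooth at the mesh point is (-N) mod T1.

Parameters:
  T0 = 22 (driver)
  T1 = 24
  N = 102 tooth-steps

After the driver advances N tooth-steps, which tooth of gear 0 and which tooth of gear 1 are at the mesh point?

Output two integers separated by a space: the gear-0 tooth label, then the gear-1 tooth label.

Gear 0 (driver, T0=22): tooth at mesh = N mod T0
  102 = 4 * 22 + 14, so 102 mod 22 = 14
  gear 0 tooth = 14
Gear 1 (driven, T1=24): tooth at mesh = (-N) mod T1
  102 = 4 * 24 + 6, so 102 mod 24 = 6
  (-102) mod 24 = (-6) mod 24 = 24 - 6 = 18
Mesh after 102 steps: gear-0 tooth 14 meets gear-1 tooth 18

Answer: 14 18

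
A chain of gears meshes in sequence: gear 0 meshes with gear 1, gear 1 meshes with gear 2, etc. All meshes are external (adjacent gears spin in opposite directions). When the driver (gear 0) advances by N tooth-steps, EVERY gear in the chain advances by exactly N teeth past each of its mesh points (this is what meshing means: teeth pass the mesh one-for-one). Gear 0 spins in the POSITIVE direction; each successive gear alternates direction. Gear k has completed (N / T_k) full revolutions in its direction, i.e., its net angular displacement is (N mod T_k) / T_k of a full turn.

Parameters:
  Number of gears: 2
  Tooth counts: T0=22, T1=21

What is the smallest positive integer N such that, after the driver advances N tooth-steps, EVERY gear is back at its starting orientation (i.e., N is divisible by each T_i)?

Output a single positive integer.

Gear k returns to start when N is a multiple of T_k.
All gears at start simultaneously when N is a common multiple of [22, 21]; the smallest such N is lcm(22, 21).
Start: lcm = T0 = 22
Fold in T1=21: gcd(22, 21) = 1; lcm(22, 21) = 22 * 21 / 1 = 462 / 1 = 462
Full cycle length = 462

Answer: 462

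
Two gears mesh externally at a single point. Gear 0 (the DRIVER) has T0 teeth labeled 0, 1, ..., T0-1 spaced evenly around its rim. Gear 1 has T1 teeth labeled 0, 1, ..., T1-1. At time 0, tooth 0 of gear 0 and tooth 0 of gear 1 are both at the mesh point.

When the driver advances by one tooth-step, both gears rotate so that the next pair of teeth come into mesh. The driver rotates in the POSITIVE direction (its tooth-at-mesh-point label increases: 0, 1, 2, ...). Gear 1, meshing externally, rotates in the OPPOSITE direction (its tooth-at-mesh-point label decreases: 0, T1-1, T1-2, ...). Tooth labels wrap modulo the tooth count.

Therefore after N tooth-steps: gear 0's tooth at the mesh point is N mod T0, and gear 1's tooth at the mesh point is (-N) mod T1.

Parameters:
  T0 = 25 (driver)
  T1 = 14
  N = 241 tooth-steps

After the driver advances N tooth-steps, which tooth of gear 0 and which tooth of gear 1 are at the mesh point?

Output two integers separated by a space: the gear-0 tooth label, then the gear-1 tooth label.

Gear 0 (driver, T0=25): tooth at mesh = N mod T0
  241 = 9 * 25 + 16, so 241 mod 25 = 16
  gear 0 tooth = 16
Gear 1 (driven, T1=14): tooth at mesh = (-N) mod T1
  241 = 17 * 14 + 3, so 241 mod 14 = 3
  (-241) mod 14 = (-3) mod 14 = 14 - 3 = 11
Mesh after 241 steps: gear-0 tooth 16 meets gear-1 tooth 11

Answer: 16 11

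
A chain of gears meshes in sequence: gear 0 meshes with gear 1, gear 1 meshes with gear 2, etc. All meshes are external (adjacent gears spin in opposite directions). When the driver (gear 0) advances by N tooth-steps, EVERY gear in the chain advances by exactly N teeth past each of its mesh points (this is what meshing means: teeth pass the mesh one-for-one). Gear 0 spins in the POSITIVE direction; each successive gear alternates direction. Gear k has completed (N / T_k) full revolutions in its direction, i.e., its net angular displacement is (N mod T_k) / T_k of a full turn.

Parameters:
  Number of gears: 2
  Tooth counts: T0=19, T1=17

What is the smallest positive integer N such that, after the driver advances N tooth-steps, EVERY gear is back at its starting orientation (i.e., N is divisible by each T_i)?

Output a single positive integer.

Gear k returns to start when N is a multiple of T_k.
All gears at start simultaneously when N is a common multiple of [19, 17]; the smallest such N is lcm(19, 17).
Start: lcm = T0 = 19
Fold in T1=17: gcd(19, 17) = 1; lcm(19, 17) = 19 * 17 / 1 = 323 / 1 = 323
Full cycle length = 323

Answer: 323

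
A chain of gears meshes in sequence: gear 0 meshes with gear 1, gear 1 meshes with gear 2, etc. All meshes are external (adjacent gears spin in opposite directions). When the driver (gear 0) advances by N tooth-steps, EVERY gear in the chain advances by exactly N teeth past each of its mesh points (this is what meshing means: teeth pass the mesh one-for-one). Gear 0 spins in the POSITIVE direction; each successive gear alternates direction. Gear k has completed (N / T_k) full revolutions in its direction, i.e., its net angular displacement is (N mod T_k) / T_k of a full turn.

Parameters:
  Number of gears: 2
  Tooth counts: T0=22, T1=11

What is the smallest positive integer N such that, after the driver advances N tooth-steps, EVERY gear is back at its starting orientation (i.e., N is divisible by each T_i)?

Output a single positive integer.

Answer: 22

Derivation:
Gear k returns to start when N is a multiple of T_k.
All gears at start simultaneously when N is a common multiple of [22, 11]; the smallest such N is lcm(22, 11).
Start: lcm = T0 = 22
Fold in T1=11: gcd(22, 11) = 11; lcm(22, 11) = 22 * 11 / 11 = 242 / 11 = 22
Full cycle length = 22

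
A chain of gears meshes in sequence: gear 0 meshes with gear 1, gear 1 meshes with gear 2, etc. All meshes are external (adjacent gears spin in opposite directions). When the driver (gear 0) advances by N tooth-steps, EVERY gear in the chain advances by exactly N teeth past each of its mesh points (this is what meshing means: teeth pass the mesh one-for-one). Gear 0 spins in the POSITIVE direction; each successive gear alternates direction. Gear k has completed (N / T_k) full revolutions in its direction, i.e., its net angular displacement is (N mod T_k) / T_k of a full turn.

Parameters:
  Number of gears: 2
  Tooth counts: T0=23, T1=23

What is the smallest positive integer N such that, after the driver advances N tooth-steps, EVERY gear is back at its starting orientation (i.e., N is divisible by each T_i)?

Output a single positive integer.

Answer: 23

Derivation:
Gear k returns to start when N is a multiple of T_k.
All gears at start simultaneously when N is a common multiple of [23, 23]; the smallest such N is lcm(23, 23).
Start: lcm = T0 = 23
Fold in T1=23: gcd(23, 23) = 23; lcm(23, 23) = 23 * 23 / 23 = 529 / 23 = 23
Full cycle length = 23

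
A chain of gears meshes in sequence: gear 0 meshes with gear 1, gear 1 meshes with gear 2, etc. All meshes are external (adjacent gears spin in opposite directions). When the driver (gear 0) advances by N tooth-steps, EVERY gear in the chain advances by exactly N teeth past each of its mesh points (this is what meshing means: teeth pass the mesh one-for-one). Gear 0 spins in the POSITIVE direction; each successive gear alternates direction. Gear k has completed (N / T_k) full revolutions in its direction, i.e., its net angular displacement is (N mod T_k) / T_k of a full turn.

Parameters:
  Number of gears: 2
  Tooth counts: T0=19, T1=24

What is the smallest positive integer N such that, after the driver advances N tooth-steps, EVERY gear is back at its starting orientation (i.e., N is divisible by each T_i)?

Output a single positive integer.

Gear k returns to start when N is a multiple of T_k.
All gears at start simultaneously when N is a common multiple of [19, 24]; the smallest such N is lcm(19, 24).
Start: lcm = T0 = 19
Fold in T1=24: gcd(19, 24) = 1; lcm(19, 24) = 19 * 24 / 1 = 456 / 1 = 456
Full cycle length = 456

Answer: 456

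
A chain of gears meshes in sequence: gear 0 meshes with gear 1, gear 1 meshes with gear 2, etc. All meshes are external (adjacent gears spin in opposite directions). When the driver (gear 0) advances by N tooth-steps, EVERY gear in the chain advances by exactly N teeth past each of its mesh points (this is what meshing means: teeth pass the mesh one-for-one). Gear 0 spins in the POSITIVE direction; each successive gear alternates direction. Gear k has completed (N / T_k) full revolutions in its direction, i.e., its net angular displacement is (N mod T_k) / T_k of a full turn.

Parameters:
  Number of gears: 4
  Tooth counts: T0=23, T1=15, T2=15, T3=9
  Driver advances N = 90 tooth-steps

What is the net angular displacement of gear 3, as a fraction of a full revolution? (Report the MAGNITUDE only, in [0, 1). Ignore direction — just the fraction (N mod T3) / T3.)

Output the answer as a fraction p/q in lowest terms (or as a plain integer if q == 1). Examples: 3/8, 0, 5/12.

Answer: 0

Derivation:
Chain of 4 gears, tooth counts: [23, 15, 15, 9]
  gear 0: T0=23, direction=positive, advance = 90 mod 23 = 21 teeth = 21/23 turn
  gear 1: T1=15, direction=negative, advance = 90 mod 15 = 0 teeth = 0/15 turn
  gear 2: T2=15, direction=positive, advance = 90 mod 15 = 0 teeth = 0/15 turn
  gear 3: T3=9, direction=negative, advance = 90 mod 9 = 0 teeth = 0/9 turn
Gear 3: 90 mod 9 = 0
Fraction = 0 / 9 = 0/1 (gcd(0,9)=9) = 0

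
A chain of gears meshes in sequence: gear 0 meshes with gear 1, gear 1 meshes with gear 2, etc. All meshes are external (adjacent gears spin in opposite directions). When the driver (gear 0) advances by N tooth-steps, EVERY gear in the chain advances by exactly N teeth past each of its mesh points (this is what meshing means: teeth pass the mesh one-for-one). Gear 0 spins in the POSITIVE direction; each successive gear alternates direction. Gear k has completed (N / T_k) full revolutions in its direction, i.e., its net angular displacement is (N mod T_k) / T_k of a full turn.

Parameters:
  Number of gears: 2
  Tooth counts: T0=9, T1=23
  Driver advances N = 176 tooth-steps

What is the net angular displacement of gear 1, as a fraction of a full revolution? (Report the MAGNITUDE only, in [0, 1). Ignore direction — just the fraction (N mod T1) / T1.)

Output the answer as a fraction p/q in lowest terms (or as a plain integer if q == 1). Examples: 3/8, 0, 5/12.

Chain of 2 gears, tooth counts: [9, 23]
  gear 0: T0=9, direction=positive, advance = 176 mod 9 = 5 teeth = 5/9 turn
  gear 1: T1=23, direction=negative, advance = 176 mod 23 = 15 teeth = 15/23 turn
Gear 1: 176 mod 23 = 15
Fraction = 15 / 23 = 15/23 (gcd(15,23)=1) = 15/23

Answer: 15/23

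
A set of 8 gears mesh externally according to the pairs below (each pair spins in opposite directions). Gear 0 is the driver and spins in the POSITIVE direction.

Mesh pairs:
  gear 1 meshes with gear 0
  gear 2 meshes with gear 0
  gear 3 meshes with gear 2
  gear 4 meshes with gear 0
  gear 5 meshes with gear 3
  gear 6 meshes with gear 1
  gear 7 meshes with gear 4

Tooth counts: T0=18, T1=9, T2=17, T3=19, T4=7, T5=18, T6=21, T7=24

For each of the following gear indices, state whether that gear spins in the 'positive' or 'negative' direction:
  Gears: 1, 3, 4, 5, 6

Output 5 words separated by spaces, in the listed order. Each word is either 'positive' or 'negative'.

Answer: negative positive negative negative positive

Derivation:
Gear 0 (driver): positive (depth 0)
  gear 1: meshes with gear 0 -> depth 1 -> negative (opposite of gear 0)
  gear 2: meshes with gear 0 -> depth 1 -> negative (opposite of gear 0)
  gear 3: meshes with gear 2 -> depth 2 -> positive (opposite of gear 2)
  gear 4: meshes with gear 0 -> depth 1 -> negative (opposite of gear 0)
  gear 5: meshes with gear 3 -> depth 3 -> negative (opposite of gear 3)
  gear 6: meshes with gear 1 -> depth 2 -> positive (opposite of gear 1)
  gear 7: meshes with gear 4 -> depth 2 -> positive (opposite of gear 4)
Queried indices 1, 3, 4, 5, 6 -> negative, positive, negative, negative, positive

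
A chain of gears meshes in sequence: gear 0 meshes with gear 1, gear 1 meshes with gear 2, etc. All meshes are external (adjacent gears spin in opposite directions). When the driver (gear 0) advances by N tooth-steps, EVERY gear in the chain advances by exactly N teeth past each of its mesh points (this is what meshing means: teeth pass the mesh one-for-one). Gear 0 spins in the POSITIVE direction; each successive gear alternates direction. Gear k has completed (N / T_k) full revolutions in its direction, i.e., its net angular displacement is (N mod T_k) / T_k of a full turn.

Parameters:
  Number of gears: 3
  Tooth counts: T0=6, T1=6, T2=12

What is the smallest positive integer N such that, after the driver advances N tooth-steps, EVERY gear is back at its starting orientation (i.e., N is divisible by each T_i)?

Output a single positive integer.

Gear k returns to start when N is a multiple of T_k.
All gears at start simultaneously when N is a common multiple of [6, 6, 12]; the smallest such N is lcm(6, 6, 12).
Start: lcm = T0 = 6
Fold in T1=6: gcd(6, 6) = 6; lcm(6, 6) = 6 * 6 / 6 = 36 / 6 = 6
Fold in T2=12: gcd(6, 12) = 6; lcm(6, 12) = 6 * 12 / 6 = 72 / 6 = 12
Full cycle length = 12

Answer: 12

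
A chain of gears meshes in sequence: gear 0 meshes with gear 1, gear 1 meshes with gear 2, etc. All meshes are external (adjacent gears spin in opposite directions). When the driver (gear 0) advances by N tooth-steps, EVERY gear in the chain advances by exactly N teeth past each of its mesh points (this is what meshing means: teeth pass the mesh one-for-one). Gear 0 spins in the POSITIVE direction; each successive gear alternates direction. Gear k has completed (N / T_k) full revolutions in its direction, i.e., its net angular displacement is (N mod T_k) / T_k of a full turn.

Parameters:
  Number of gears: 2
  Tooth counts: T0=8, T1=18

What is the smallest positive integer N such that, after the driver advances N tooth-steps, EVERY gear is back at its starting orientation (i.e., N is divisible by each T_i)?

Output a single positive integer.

Answer: 72

Derivation:
Gear k returns to start when N is a multiple of T_k.
All gears at start simultaneously when N is a common multiple of [8, 18]; the smallest such N is lcm(8, 18).
Start: lcm = T0 = 8
Fold in T1=18: gcd(8, 18) = 2; lcm(8, 18) = 8 * 18 / 2 = 144 / 2 = 72
Full cycle length = 72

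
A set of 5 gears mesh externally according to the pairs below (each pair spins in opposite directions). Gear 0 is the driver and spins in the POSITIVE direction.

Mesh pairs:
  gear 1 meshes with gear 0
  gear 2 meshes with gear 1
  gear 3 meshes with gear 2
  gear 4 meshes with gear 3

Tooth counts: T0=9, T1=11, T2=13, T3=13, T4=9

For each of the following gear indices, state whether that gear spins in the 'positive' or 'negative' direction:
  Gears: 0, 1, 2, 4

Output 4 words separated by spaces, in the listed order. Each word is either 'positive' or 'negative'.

Answer: positive negative positive positive

Derivation:
Gear 0 (driver): positive (depth 0)
  gear 1: meshes with gear 0 -> depth 1 -> negative (opposite of gear 0)
  gear 2: meshes with gear 1 -> depth 2 -> positive (opposite of gear 1)
  gear 3: meshes with gear 2 -> depth 3 -> negative (opposite of gear 2)
  gear 4: meshes with gear 3 -> depth 4 -> positive (opposite of gear 3)
Queried indices 0, 1, 2, 4 -> positive, negative, positive, positive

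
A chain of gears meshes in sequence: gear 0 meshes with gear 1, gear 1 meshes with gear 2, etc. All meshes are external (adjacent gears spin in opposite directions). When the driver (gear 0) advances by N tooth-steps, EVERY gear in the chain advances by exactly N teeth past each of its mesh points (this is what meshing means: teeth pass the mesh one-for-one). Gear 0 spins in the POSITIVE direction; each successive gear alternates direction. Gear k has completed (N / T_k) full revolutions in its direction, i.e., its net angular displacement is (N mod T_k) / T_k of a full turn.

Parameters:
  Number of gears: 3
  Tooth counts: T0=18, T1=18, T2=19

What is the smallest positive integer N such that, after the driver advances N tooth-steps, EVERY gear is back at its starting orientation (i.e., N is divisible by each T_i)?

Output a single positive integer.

Answer: 342

Derivation:
Gear k returns to start when N is a multiple of T_k.
All gears at start simultaneously when N is a common multiple of [18, 18, 19]; the smallest such N is lcm(18, 18, 19).
Start: lcm = T0 = 18
Fold in T1=18: gcd(18, 18) = 18; lcm(18, 18) = 18 * 18 / 18 = 324 / 18 = 18
Fold in T2=19: gcd(18, 19) = 1; lcm(18, 19) = 18 * 19 / 1 = 342 / 1 = 342
Full cycle length = 342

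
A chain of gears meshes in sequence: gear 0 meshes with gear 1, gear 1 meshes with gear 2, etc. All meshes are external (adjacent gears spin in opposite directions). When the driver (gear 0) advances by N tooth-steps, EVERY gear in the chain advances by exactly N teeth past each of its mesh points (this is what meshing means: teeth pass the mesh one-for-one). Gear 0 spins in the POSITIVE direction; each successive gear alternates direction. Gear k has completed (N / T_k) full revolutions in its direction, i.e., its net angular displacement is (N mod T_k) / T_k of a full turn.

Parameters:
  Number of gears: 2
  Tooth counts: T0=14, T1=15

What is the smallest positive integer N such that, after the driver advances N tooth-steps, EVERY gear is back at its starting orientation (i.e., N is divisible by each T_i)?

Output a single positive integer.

Gear k returns to start when N is a multiple of T_k.
All gears at start simultaneously when N is a common multiple of [14, 15]; the smallest such N is lcm(14, 15).
Start: lcm = T0 = 14
Fold in T1=15: gcd(14, 15) = 1; lcm(14, 15) = 14 * 15 / 1 = 210 / 1 = 210
Full cycle length = 210

Answer: 210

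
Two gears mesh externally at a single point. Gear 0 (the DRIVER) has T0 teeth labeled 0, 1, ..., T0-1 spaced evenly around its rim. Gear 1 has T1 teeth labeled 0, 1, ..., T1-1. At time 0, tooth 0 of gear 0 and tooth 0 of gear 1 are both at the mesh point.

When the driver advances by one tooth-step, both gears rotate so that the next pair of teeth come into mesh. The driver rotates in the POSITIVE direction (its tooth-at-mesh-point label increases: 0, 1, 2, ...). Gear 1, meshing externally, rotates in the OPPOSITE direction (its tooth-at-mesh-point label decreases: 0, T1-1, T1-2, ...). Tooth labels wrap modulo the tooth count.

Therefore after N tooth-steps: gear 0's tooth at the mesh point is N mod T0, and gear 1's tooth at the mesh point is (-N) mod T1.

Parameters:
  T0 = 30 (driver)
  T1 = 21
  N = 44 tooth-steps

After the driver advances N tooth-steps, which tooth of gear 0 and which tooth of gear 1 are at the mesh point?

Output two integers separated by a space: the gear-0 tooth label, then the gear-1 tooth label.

Answer: 14 19

Derivation:
Gear 0 (driver, T0=30): tooth at mesh = N mod T0
  44 = 1 * 30 + 14, so 44 mod 30 = 14
  gear 0 tooth = 14
Gear 1 (driven, T1=21): tooth at mesh = (-N) mod T1
  44 = 2 * 21 + 2, so 44 mod 21 = 2
  (-44) mod 21 = (-2) mod 21 = 21 - 2 = 19
Mesh after 44 steps: gear-0 tooth 14 meets gear-1 tooth 19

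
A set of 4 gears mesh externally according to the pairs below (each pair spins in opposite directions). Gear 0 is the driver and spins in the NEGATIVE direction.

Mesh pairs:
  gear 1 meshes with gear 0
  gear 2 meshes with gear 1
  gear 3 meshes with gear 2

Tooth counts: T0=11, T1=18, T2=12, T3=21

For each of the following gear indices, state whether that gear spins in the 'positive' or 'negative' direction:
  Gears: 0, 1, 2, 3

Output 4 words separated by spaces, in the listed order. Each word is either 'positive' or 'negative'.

Answer: negative positive negative positive

Derivation:
Gear 0 (driver): negative (depth 0)
  gear 1: meshes with gear 0 -> depth 1 -> positive (opposite of gear 0)
  gear 2: meshes with gear 1 -> depth 2 -> negative (opposite of gear 1)
  gear 3: meshes with gear 2 -> depth 3 -> positive (opposite of gear 2)
Queried indices 0, 1, 2, 3 -> negative, positive, negative, positive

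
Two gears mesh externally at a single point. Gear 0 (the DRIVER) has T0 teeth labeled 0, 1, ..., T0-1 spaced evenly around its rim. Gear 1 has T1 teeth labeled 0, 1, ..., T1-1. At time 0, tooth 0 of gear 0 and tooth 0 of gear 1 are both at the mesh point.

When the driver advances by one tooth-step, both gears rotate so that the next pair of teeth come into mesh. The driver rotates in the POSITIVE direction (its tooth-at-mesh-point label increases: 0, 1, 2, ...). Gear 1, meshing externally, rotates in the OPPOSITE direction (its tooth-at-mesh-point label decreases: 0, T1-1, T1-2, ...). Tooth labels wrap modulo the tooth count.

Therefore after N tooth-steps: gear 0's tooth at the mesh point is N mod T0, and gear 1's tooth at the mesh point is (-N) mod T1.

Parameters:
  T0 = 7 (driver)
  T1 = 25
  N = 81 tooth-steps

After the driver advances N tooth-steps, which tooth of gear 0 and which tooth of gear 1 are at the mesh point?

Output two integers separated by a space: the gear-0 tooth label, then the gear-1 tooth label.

Answer: 4 19

Derivation:
Gear 0 (driver, T0=7): tooth at mesh = N mod T0
  81 = 11 * 7 + 4, so 81 mod 7 = 4
  gear 0 tooth = 4
Gear 1 (driven, T1=25): tooth at mesh = (-N) mod T1
  81 = 3 * 25 + 6, so 81 mod 25 = 6
  (-81) mod 25 = (-6) mod 25 = 25 - 6 = 19
Mesh after 81 steps: gear-0 tooth 4 meets gear-1 tooth 19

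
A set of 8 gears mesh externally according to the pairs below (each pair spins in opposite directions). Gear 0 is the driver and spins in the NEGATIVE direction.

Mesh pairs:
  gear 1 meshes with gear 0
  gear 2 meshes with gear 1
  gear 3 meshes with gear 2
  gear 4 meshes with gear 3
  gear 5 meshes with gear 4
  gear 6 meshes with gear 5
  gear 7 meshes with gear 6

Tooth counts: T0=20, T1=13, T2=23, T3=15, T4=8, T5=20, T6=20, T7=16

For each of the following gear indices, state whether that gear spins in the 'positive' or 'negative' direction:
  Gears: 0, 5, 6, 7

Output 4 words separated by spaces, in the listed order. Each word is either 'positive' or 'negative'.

Gear 0 (driver): negative (depth 0)
  gear 1: meshes with gear 0 -> depth 1 -> positive (opposite of gear 0)
  gear 2: meshes with gear 1 -> depth 2 -> negative (opposite of gear 1)
  gear 3: meshes with gear 2 -> depth 3 -> positive (opposite of gear 2)
  gear 4: meshes with gear 3 -> depth 4 -> negative (opposite of gear 3)
  gear 5: meshes with gear 4 -> depth 5 -> positive (opposite of gear 4)
  gear 6: meshes with gear 5 -> depth 6 -> negative (opposite of gear 5)
  gear 7: meshes with gear 6 -> depth 7 -> positive (opposite of gear 6)
Queried indices 0, 5, 6, 7 -> negative, positive, negative, positive

Answer: negative positive negative positive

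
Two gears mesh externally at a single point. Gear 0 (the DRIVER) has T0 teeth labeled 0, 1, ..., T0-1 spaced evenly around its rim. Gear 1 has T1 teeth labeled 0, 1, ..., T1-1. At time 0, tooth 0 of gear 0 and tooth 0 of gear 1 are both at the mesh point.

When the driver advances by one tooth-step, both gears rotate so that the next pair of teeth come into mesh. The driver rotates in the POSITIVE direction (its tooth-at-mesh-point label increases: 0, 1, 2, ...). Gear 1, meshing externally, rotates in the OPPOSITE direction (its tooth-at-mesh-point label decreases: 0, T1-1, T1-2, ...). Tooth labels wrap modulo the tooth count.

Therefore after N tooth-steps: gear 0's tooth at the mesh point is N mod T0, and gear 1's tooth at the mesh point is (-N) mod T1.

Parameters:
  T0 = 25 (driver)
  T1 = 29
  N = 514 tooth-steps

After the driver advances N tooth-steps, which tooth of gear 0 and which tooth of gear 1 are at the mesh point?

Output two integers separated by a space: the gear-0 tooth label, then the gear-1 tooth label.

Answer: 14 8

Derivation:
Gear 0 (driver, T0=25): tooth at mesh = N mod T0
  514 = 20 * 25 + 14, so 514 mod 25 = 14
  gear 0 tooth = 14
Gear 1 (driven, T1=29): tooth at mesh = (-N) mod T1
  514 = 17 * 29 + 21, so 514 mod 29 = 21
  (-514) mod 29 = (-21) mod 29 = 29 - 21 = 8
Mesh after 514 steps: gear-0 tooth 14 meets gear-1 tooth 8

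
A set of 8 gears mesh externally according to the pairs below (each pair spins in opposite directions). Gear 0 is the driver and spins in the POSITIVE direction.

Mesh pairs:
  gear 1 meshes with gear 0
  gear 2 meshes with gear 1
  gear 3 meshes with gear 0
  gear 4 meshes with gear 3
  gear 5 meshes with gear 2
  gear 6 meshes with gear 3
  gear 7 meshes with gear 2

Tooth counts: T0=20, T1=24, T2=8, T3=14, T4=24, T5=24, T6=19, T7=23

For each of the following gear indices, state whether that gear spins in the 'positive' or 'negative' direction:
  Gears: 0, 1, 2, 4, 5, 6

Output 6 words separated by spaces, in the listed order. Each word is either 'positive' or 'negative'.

Answer: positive negative positive positive negative positive

Derivation:
Gear 0 (driver): positive (depth 0)
  gear 1: meshes with gear 0 -> depth 1 -> negative (opposite of gear 0)
  gear 2: meshes with gear 1 -> depth 2 -> positive (opposite of gear 1)
  gear 3: meshes with gear 0 -> depth 1 -> negative (opposite of gear 0)
  gear 4: meshes with gear 3 -> depth 2 -> positive (opposite of gear 3)
  gear 5: meshes with gear 2 -> depth 3 -> negative (opposite of gear 2)
  gear 6: meshes with gear 3 -> depth 2 -> positive (opposite of gear 3)
  gear 7: meshes with gear 2 -> depth 3 -> negative (opposite of gear 2)
Queried indices 0, 1, 2, 4, 5, 6 -> positive, negative, positive, positive, negative, positive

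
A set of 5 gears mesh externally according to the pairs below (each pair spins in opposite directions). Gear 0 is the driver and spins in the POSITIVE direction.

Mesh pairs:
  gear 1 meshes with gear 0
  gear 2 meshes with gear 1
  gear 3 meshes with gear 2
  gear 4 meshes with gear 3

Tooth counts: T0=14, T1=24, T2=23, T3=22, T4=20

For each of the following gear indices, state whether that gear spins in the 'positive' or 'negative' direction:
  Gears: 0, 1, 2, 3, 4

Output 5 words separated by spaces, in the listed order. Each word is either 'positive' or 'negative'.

Gear 0 (driver): positive (depth 0)
  gear 1: meshes with gear 0 -> depth 1 -> negative (opposite of gear 0)
  gear 2: meshes with gear 1 -> depth 2 -> positive (opposite of gear 1)
  gear 3: meshes with gear 2 -> depth 3 -> negative (opposite of gear 2)
  gear 4: meshes with gear 3 -> depth 4 -> positive (opposite of gear 3)
Queried indices 0, 1, 2, 3, 4 -> positive, negative, positive, negative, positive

Answer: positive negative positive negative positive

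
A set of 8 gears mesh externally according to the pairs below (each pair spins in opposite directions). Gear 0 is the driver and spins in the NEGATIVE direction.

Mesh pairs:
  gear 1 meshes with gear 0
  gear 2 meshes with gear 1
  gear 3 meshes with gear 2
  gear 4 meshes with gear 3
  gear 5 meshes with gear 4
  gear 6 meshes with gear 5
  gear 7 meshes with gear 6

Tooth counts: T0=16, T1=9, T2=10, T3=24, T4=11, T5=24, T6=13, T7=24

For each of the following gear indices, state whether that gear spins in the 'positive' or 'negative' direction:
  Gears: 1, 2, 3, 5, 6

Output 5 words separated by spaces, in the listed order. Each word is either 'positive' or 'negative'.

Answer: positive negative positive positive negative

Derivation:
Gear 0 (driver): negative (depth 0)
  gear 1: meshes with gear 0 -> depth 1 -> positive (opposite of gear 0)
  gear 2: meshes with gear 1 -> depth 2 -> negative (opposite of gear 1)
  gear 3: meshes with gear 2 -> depth 3 -> positive (opposite of gear 2)
  gear 4: meshes with gear 3 -> depth 4 -> negative (opposite of gear 3)
  gear 5: meshes with gear 4 -> depth 5 -> positive (opposite of gear 4)
  gear 6: meshes with gear 5 -> depth 6 -> negative (opposite of gear 5)
  gear 7: meshes with gear 6 -> depth 7 -> positive (opposite of gear 6)
Queried indices 1, 2, 3, 5, 6 -> positive, negative, positive, positive, negative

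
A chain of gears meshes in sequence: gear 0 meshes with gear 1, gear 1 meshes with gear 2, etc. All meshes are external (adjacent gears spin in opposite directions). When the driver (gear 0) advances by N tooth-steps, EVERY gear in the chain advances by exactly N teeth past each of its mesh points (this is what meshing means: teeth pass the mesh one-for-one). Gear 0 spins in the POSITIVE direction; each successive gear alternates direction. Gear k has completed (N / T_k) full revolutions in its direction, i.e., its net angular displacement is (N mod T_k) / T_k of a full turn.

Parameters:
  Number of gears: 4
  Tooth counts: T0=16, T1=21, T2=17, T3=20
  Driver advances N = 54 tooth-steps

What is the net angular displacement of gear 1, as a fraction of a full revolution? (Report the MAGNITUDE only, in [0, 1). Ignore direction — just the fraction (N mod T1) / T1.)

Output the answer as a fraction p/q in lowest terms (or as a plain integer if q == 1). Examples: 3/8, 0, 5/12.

Chain of 4 gears, tooth counts: [16, 21, 17, 20]
  gear 0: T0=16, direction=positive, advance = 54 mod 16 = 6 teeth = 6/16 turn
  gear 1: T1=21, direction=negative, advance = 54 mod 21 = 12 teeth = 12/21 turn
  gear 2: T2=17, direction=positive, advance = 54 mod 17 = 3 teeth = 3/17 turn
  gear 3: T3=20, direction=negative, advance = 54 mod 20 = 14 teeth = 14/20 turn
Gear 1: 54 mod 21 = 12
Fraction = 12 / 21 = 4/7 (gcd(12,21)=3) = 4/7

Answer: 4/7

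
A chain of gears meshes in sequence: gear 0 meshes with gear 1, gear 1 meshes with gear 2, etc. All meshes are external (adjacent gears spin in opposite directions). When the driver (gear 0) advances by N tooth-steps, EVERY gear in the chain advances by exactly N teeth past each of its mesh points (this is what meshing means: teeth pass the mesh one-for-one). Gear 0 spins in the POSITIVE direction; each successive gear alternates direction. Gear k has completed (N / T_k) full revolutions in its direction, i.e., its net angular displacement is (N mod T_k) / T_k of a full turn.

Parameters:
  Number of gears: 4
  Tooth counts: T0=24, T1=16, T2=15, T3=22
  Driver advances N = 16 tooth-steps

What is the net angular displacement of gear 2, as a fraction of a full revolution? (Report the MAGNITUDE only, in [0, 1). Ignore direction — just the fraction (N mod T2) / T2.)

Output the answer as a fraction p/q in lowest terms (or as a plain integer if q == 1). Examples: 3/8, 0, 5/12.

Chain of 4 gears, tooth counts: [24, 16, 15, 22]
  gear 0: T0=24, direction=positive, advance = 16 mod 24 = 16 teeth = 16/24 turn
  gear 1: T1=16, direction=negative, advance = 16 mod 16 = 0 teeth = 0/16 turn
  gear 2: T2=15, direction=positive, advance = 16 mod 15 = 1 teeth = 1/15 turn
  gear 3: T3=22, direction=negative, advance = 16 mod 22 = 16 teeth = 16/22 turn
Gear 2: 16 mod 15 = 1
Fraction = 1 / 15 = 1/15 (gcd(1,15)=1) = 1/15

Answer: 1/15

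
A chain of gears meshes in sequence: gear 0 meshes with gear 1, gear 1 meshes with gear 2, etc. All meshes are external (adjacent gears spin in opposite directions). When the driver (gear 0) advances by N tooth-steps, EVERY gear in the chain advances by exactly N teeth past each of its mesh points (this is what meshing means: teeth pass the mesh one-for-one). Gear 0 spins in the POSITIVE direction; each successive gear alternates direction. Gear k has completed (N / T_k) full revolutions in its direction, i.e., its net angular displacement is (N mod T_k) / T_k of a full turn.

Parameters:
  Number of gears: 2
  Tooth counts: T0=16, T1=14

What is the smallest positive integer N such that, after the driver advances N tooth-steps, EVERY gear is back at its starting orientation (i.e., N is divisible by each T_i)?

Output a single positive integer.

Answer: 112

Derivation:
Gear k returns to start when N is a multiple of T_k.
All gears at start simultaneously when N is a common multiple of [16, 14]; the smallest such N is lcm(16, 14).
Start: lcm = T0 = 16
Fold in T1=14: gcd(16, 14) = 2; lcm(16, 14) = 16 * 14 / 2 = 224 / 2 = 112
Full cycle length = 112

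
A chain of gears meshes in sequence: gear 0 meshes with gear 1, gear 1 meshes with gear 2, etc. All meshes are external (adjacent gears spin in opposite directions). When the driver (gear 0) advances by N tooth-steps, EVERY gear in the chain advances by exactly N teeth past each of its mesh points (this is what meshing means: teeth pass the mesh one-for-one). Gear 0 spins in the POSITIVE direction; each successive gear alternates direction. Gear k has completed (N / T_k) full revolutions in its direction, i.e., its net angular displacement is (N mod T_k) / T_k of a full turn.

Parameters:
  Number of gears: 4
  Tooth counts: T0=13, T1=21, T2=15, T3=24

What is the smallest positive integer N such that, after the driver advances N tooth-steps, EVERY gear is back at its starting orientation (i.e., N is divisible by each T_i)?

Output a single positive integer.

Answer: 10920

Derivation:
Gear k returns to start when N is a multiple of T_k.
All gears at start simultaneously when N is a common multiple of [13, 21, 15, 24]; the smallest such N is lcm(13, 21, 15, 24).
Start: lcm = T0 = 13
Fold in T1=21: gcd(13, 21) = 1; lcm(13, 21) = 13 * 21 / 1 = 273 / 1 = 273
Fold in T2=15: gcd(273, 15) = 3; lcm(273, 15) = 273 * 15 / 3 = 4095 / 3 = 1365
Fold in T3=24: gcd(1365, 24) = 3; lcm(1365, 24) = 1365 * 24 / 3 = 32760 / 3 = 10920
Full cycle length = 10920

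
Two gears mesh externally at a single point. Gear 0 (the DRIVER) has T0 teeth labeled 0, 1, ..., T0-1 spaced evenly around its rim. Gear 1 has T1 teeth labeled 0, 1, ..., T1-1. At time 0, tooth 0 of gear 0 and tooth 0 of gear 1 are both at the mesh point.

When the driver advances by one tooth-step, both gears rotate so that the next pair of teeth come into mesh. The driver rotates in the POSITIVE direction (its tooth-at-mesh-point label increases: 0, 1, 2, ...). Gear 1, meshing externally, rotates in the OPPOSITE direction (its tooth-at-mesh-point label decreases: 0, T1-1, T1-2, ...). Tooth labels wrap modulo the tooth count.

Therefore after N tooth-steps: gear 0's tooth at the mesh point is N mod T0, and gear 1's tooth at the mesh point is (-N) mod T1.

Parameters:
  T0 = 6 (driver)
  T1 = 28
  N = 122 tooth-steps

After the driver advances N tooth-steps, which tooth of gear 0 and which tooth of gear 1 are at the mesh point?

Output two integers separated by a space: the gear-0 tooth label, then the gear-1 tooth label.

Answer: 2 18

Derivation:
Gear 0 (driver, T0=6): tooth at mesh = N mod T0
  122 = 20 * 6 + 2, so 122 mod 6 = 2
  gear 0 tooth = 2
Gear 1 (driven, T1=28): tooth at mesh = (-N) mod T1
  122 = 4 * 28 + 10, so 122 mod 28 = 10
  (-122) mod 28 = (-10) mod 28 = 28 - 10 = 18
Mesh after 122 steps: gear-0 tooth 2 meets gear-1 tooth 18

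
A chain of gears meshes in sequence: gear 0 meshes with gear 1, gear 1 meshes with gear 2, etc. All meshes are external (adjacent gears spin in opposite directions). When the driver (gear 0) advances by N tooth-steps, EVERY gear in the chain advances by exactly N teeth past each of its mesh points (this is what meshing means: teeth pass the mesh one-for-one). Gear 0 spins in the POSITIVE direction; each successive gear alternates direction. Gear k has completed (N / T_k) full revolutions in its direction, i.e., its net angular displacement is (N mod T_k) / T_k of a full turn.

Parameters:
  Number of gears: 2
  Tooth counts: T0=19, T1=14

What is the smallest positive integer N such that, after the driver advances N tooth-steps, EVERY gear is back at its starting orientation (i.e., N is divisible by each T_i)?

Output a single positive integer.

Gear k returns to start when N is a multiple of T_k.
All gears at start simultaneously when N is a common multiple of [19, 14]; the smallest such N is lcm(19, 14).
Start: lcm = T0 = 19
Fold in T1=14: gcd(19, 14) = 1; lcm(19, 14) = 19 * 14 / 1 = 266 / 1 = 266
Full cycle length = 266

Answer: 266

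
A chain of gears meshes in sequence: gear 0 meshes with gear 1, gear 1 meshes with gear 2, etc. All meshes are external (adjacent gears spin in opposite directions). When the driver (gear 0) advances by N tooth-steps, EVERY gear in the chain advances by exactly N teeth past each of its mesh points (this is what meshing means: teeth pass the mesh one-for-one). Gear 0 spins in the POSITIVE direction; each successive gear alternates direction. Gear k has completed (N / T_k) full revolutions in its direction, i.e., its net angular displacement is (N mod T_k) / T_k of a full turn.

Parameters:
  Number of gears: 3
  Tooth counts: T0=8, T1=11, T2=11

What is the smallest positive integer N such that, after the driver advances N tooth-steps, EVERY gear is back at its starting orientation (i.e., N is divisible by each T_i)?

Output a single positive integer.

Gear k returns to start when N is a multiple of T_k.
All gears at start simultaneously when N is a common multiple of [8, 11, 11]; the smallest such N is lcm(8, 11, 11).
Start: lcm = T0 = 8
Fold in T1=11: gcd(8, 11) = 1; lcm(8, 11) = 8 * 11 / 1 = 88 / 1 = 88
Fold in T2=11: gcd(88, 11) = 11; lcm(88, 11) = 88 * 11 / 11 = 968 / 11 = 88
Full cycle length = 88

Answer: 88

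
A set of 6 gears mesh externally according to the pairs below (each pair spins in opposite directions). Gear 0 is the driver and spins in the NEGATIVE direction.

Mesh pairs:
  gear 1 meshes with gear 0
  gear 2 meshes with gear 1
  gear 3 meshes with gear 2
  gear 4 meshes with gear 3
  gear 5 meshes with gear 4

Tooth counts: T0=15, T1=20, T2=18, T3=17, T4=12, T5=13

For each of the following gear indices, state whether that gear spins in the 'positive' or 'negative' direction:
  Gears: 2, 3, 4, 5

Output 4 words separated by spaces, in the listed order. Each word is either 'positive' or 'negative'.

Answer: negative positive negative positive

Derivation:
Gear 0 (driver): negative (depth 0)
  gear 1: meshes with gear 0 -> depth 1 -> positive (opposite of gear 0)
  gear 2: meshes with gear 1 -> depth 2 -> negative (opposite of gear 1)
  gear 3: meshes with gear 2 -> depth 3 -> positive (opposite of gear 2)
  gear 4: meshes with gear 3 -> depth 4 -> negative (opposite of gear 3)
  gear 5: meshes with gear 4 -> depth 5 -> positive (opposite of gear 4)
Queried indices 2, 3, 4, 5 -> negative, positive, negative, positive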